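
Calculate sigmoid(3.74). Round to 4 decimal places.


sigmoid(z) = 1 / (1 + exp(-z))
exp(-(3.74)) = exp(-3.74) = 0.0238
1 + 0.0238 = 1.0238
1 / 1.0238 = 0.9768

0.9768


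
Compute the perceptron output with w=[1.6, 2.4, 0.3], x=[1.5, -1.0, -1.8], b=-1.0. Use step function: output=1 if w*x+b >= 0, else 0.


z = w . x + b
= 1.6*1.5 + 2.4*-1.0 + 0.3*-1.8 + -1.0
= 2.4 + -2.4 + -0.54 + -1.0
= -0.54 + -1.0
= -1.54
Since z = -1.54 < 0, output = 0

0


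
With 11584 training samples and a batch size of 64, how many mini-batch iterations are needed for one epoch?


Iterations per epoch = dataset_size / batch_size
= 11584 / 64
= 181

181


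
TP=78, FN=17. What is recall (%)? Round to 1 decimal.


Recall = TP / (TP + FN) * 100
= 78 / (78 + 17)
= 78 / 95
= 0.8211
= 82.1%

82.1


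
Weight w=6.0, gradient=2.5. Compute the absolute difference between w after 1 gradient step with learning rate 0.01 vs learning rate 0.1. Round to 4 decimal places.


With lr=0.01: w_new = 6.0 - 0.01 * 2.5 = 5.975
With lr=0.1: w_new = 6.0 - 0.1 * 2.5 = 5.75
Absolute difference = |5.975 - 5.75|
= 0.2250

0.2250


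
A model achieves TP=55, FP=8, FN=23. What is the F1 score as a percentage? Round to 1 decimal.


Precision = TP / (TP + FP) = 55 / 63 = 0.873
Recall = TP / (TP + FN) = 55 / 78 = 0.7051
F1 = 2 * P * R / (P + R)
= 2 * 0.873 * 0.7051 / (0.873 + 0.7051)
= 1.2312 / 1.5781
= 0.7801
As percentage: 78.0%

78.0


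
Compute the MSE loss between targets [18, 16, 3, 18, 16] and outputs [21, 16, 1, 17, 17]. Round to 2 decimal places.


Differences: [-3, 0, 2, 1, -1]
Squared errors: [9, 0, 4, 1, 1]
Sum of squared errors = 15
MSE = 15 / 5 = 3.00

3.00


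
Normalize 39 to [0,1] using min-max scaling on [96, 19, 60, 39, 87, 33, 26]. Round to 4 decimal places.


Min = 19, Max = 96
Range = 96 - 19 = 77
Scaled = (x - min) / (max - min)
= (39 - 19) / 77
= 20 / 77
= 0.2597

0.2597


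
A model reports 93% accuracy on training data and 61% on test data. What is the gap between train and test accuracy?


Gap = train_accuracy - test_accuracy
= 93 - 61
= 32%
This large gap strongly indicates overfitting.

32


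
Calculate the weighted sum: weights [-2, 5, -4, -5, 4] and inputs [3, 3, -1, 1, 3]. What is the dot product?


Element-wise products:
-2 * 3 = -6
5 * 3 = 15
-4 * -1 = 4
-5 * 1 = -5
4 * 3 = 12
Sum = -6 + 15 + 4 + -5 + 12
= 20

20


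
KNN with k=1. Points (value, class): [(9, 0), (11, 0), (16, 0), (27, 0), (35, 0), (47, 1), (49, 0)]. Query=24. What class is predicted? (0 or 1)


Distances from query 24:
Point 27 (class 0): distance = 3
K=1 nearest neighbors: classes = [0]
Votes for class 1: 0 / 1
Majority vote => class 0

0


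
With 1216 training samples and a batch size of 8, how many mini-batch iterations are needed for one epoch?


Iterations per epoch = dataset_size / batch_size
= 1216 / 8
= 152

152


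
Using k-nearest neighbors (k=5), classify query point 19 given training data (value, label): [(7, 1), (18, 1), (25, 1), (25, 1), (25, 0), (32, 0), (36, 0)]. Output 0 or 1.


Distances from query 19:
Point 18 (class 1): distance = 1
Point 25 (class 0): distance = 6
Point 25 (class 1): distance = 6
Point 25 (class 1): distance = 6
Point 7 (class 1): distance = 12
K=5 nearest neighbors: classes = [1, 0, 1, 1, 1]
Votes for class 1: 4 / 5
Majority vote => class 1

1


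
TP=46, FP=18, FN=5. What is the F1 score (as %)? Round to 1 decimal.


Precision = TP / (TP + FP) = 46 / 64 = 0.7188
Recall = TP / (TP + FN) = 46 / 51 = 0.902
F1 = 2 * P * R / (P + R)
= 2 * 0.7188 * 0.902 / (0.7188 + 0.902)
= 1.2966 / 1.6207
= 0.8
As percentage: 80.0%

80.0


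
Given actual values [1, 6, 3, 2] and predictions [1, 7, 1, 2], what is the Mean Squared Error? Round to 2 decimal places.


Differences: [0, -1, 2, 0]
Squared errors: [0, 1, 4, 0]
Sum of squared errors = 5
MSE = 5 / 4 = 1.25

1.25


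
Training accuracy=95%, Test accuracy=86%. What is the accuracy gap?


Gap = train_accuracy - test_accuracy
= 95 - 86
= 9%
This moderate gap may indicate mild overfitting.

9


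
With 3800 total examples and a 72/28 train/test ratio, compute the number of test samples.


Train samples = 3800 * 72% = 2736
Test samples = 3800 - 2736
= 1064

1064


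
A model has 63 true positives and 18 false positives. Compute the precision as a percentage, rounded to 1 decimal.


Precision = TP / (TP + FP) * 100
= 63 / (63 + 18)
= 63 / 81
= 0.7778
= 77.8%

77.8


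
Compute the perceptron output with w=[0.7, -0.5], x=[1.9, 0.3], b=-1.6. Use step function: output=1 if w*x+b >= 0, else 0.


z = w . x + b
= 0.7*1.9 + -0.5*0.3 + -1.6
= 1.33 + -0.15 + -1.6
= 1.18 + -1.6
= -0.42
Since z = -0.42 < 0, output = 0

0


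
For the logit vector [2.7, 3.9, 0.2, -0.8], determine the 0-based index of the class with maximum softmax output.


Softmax is a monotonic transformation, so it preserves the argmax.
We need to find the index of the maximum logit.
Index 0: 2.7
Index 1: 3.9
Index 2: 0.2
Index 3: -0.8
Maximum logit = 3.9 at index 1

1


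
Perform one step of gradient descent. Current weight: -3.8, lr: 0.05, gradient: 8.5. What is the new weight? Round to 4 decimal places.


w_new = w_old - lr * gradient
= -3.8 - 0.05 * 8.5
= -3.8 - (0.425)
= -4.2250

-4.2250


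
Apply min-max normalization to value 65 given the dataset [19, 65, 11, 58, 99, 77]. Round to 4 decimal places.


Min = 11, Max = 99
Range = 99 - 11 = 88
Scaled = (x - min) / (max - min)
= (65 - 11) / 88
= 54 / 88
= 0.6136

0.6136


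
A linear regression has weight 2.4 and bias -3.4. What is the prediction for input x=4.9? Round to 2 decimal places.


y = 2.4 * 4.9 + (-3.4)
= 11.76 + (-3.4)
= 8.36

8.36


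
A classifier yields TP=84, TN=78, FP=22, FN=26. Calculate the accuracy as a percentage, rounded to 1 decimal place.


Accuracy = (TP + TN) / (TP + TN + FP + FN) * 100
= (84 + 78) / (84 + 78 + 22 + 26)
= 162 / 210
= 0.7714
= 77.1%

77.1


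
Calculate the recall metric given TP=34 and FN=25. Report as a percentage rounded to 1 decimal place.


Recall = TP / (TP + FN) * 100
= 34 / (34 + 25)
= 34 / 59
= 0.5763
= 57.6%

57.6


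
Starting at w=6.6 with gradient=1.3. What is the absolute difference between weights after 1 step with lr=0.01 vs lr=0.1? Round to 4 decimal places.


With lr=0.01: w_new = 6.6 - 0.01 * 1.3 = 6.587
With lr=0.1: w_new = 6.6 - 0.1 * 1.3 = 6.47
Absolute difference = |6.587 - 6.47|
= 0.1170

0.1170


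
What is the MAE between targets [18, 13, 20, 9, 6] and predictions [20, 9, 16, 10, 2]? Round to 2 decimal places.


Absolute errors: [2, 4, 4, 1, 4]
Sum of absolute errors = 15
MAE = 15 / 5 = 3.00

3.00


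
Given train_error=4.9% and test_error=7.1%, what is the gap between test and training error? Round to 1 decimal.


Generalization gap = test_error - train_error
= 7.1 - 4.9
= 2.2%
A moderate gap.

2.2


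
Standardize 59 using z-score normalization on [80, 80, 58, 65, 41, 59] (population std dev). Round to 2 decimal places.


Mean = (80 + 80 + 58 + 65 + 41 + 59) / 6 = 63.8333
Variance = sum((x_i - mean)^2) / n = 183.8056
Std = sqrt(183.8056) = 13.5575
Z = (x - mean) / std
= (59 - 63.8333) / 13.5575
= -4.8333 / 13.5575
= -0.36

-0.36


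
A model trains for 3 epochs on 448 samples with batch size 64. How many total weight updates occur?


Iterations per epoch = 448 / 64 = 7
Total updates = iterations_per_epoch * epochs
= 7 * 3
= 21

21


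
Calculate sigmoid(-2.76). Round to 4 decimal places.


sigmoid(z) = 1 / (1 + exp(-z))
exp(-(-2.76)) = exp(2.76) = 15.7998
1 + 15.7998 = 16.7998
1 / 16.7998 = 0.0595

0.0595


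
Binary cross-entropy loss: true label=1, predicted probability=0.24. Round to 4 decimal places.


For y=1: Loss = -log(p)
= -log(0.24)
= -(-1.4271)
= 1.4271

1.4271


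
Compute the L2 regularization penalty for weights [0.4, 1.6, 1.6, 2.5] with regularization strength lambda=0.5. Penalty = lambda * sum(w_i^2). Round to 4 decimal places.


Squaring each weight:
0.4^2 = 0.16
1.6^2 = 2.56
1.6^2 = 2.56
2.5^2 = 6.25
Sum of squares = 11.53
Penalty = 0.5 * 11.53 = 5.7650

5.7650


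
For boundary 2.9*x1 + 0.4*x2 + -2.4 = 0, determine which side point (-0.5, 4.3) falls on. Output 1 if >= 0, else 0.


Compute 2.9 * -0.5 + 0.4 * 4.3 + -2.4
= -1.45 + 1.72 + -2.4
= -2.13
Since -2.13 < 0, the point is on the negative side.

0


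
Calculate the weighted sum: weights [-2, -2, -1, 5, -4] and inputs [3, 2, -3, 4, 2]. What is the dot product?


Element-wise products:
-2 * 3 = -6
-2 * 2 = -4
-1 * -3 = 3
5 * 4 = 20
-4 * 2 = -8
Sum = -6 + -4 + 3 + 20 + -8
= 5

5


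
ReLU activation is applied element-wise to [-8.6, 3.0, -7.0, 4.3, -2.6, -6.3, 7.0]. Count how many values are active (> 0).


ReLU(x) = max(0, x) for each element:
ReLU(-8.6) = 0
ReLU(3.0) = 3.0
ReLU(-7.0) = 0
ReLU(4.3) = 4.3
ReLU(-2.6) = 0
ReLU(-6.3) = 0
ReLU(7.0) = 7.0
Active neurons (>0): 3

3


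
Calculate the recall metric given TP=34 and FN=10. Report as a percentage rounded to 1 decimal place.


Recall = TP / (TP + FN) * 100
= 34 / (34 + 10)
= 34 / 44
= 0.7727
= 77.3%

77.3


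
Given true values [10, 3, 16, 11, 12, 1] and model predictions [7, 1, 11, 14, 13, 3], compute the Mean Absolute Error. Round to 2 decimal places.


Absolute errors: [3, 2, 5, 3, 1, 2]
Sum of absolute errors = 16
MAE = 16 / 6 = 2.67

2.67


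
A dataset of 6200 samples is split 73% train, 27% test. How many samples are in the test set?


Train samples = 6200 * 73% = 4526
Test samples = 6200 - 4526
= 1674

1674


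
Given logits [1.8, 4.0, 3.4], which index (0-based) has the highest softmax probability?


Softmax is a monotonic transformation, so it preserves the argmax.
We need to find the index of the maximum logit.
Index 0: 1.8
Index 1: 4.0
Index 2: 3.4
Maximum logit = 4.0 at index 1

1


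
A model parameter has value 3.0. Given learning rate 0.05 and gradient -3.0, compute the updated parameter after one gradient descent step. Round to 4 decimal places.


w_new = w_old - lr * gradient
= 3.0 - 0.05 * -3.0
= 3.0 - (-0.15)
= 3.1500

3.1500


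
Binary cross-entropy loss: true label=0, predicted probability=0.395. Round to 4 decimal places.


For y=0: Loss = -log(1-p)
= -log(1 - 0.395)
= -log(0.605)
= -(-0.5025)
= 0.5025

0.5025


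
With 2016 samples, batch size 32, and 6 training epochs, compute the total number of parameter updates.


Iterations per epoch = 2016 / 32 = 63
Total updates = iterations_per_epoch * epochs
= 63 * 6
= 378

378


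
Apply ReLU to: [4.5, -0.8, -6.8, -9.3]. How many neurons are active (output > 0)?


ReLU(x) = max(0, x) for each element:
ReLU(4.5) = 4.5
ReLU(-0.8) = 0
ReLU(-6.8) = 0
ReLU(-9.3) = 0
Active neurons (>0): 1

1


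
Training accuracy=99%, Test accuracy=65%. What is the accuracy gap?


Gap = train_accuracy - test_accuracy
= 99 - 65
= 34%
This large gap strongly indicates overfitting.

34


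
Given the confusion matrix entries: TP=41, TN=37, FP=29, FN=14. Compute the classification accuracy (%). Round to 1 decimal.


Accuracy = (TP + TN) / (TP + TN + FP + FN) * 100
= (41 + 37) / (41 + 37 + 29 + 14)
= 78 / 121
= 0.6446
= 64.5%

64.5


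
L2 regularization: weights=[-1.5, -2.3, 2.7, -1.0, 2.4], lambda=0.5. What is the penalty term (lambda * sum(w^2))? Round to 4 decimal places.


Squaring each weight:
(-1.5)^2 = 2.25
(-2.3)^2 = 5.29
2.7^2 = 7.29
(-1.0)^2 = 1.0
2.4^2 = 5.76
Sum of squares = 21.59
Penalty = 0.5 * 21.59 = 10.7950

10.7950


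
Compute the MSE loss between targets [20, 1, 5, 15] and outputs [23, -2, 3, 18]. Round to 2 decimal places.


Differences: [-3, 3, 2, -3]
Squared errors: [9, 9, 4, 9]
Sum of squared errors = 31
MSE = 31 / 4 = 7.75

7.75


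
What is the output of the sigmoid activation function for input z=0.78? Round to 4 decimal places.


sigmoid(z) = 1 / (1 + exp(-z))
exp(-(0.78)) = exp(-0.78) = 0.4584
1 + 0.4584 = 1.4584
1 / 1.4584 = 0.6857

0.6857


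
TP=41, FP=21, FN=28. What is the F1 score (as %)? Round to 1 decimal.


Precision = TP / (TP + FP) = 41 / 62 = 0.6613
Recall = TP / (TP + FN) = 41 / 69 = 0.5942
F1 = 2 * P * R / (P + R)
= 2 * 0.6613 * 0.5942 / (0.6613 + 0.5942)
= 0.7859 / 1.2555
= 0.626
As percentage: 62.6%

62.6


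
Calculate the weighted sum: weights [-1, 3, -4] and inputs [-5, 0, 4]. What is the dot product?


Element-wise products:
-1 * -5 = 5
3 * 0 = 0
-4 * 4 = -16
Sum = 5 + 0 + -16
= -11

-11


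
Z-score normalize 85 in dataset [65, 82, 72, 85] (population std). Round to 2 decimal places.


Mean = (65 + 82 + 72 + 85) / 4 = 76.0
Variance = sum((x_i - mean)^2) / n = 63.5
Std = sqrt(63.5) = 7.9687
Z = (x - mean) / std
= (85 - 76.0) / 7.9687
= 9.0 / 7.9687
= 1.13

1.13


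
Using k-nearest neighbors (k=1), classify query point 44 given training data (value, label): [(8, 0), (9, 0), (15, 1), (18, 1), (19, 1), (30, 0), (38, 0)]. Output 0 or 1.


Distances from query 44:
Point 38 (class 0): distance = 6
K=1 nearest neighbors: classes = [0]
Votes for class 1: 0 / 1
Majority vote => class 0

0


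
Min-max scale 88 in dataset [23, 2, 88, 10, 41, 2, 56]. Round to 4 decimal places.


Min = 2, Max = 88
Range = 88 - 2 = 86
Scaled = (x - min) / (max - min)
= (88 - 2) / 86
= 86 / 86
= 1.0000

1.0000


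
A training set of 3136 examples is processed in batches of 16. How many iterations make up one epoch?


Iterations per epoch = dataset_size / batch_size
= 3136 / 16
= 196

196


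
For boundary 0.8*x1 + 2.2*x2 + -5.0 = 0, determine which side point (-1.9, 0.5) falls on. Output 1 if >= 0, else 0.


Compute 0.8 * -1.9 + 2.2 * 0.5 + -5.0
= -1.52 + 1.1 + -5.0
= -5.42
Since -5.42 < 0, the point is on the negative side.

0


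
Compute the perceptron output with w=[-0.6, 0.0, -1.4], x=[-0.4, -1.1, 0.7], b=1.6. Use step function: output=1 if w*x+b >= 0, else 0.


z = w . x + b
= -0.6*-0.4 + 0.0*-1.1 + -1.4*0.7 + 1.6
= 0.24 + -0.0 + -0.98 + 1.6
= -0.74 + 1.6
= 0.86
Since z = 0.86 >= 0, output = 1

1


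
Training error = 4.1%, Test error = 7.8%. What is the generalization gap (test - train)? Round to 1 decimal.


Generalization gap = test_error - train_error
= 7.8 - 4.1
= 3.7%
A moderate gap.

3.7


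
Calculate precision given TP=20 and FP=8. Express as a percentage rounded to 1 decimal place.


Precision = TP / (TP + FP) * 100
= 20 / (20 + 8)
= 20 / 28
= 0.7143
= 71.4%

71.4


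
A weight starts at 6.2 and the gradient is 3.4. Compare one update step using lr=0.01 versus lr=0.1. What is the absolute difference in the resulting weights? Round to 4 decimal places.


With lr=0.01: w_new = 6.2 - 0.01 * 3.4 = 6.166
With lr=0.1: w_new = 6.2 - 0.1 * 3.4 = 5.86
Absolute difference = |6.166 - 5.86|
= 0.3060

0.3060


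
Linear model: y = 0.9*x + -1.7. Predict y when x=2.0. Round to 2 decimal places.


y = 0.9 * 2.0 + (-1.7)
= 1.8 + (-1.7)
= 0.10

0.10


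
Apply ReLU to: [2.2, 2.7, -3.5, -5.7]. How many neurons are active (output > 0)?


ReLU(x) = max(0, x) for each element:
ReLU(2.2) = 2.2
ReLU(2.7) = 2.7
ReLU(-3.5) = 0
ReLU(-5.7) = 0
Active neurons (>0): 2

2


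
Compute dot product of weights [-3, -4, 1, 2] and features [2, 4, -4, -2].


Element-wise products:
-3 * 2 = -6
-4 * 4 = -16
1 * -4 = -4
2 * -2 = -4
Sum = -6 + -16 + -4 + -4
= -30

-30


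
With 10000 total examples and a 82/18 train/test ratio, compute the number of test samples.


Train samples = 10000 * 82% = 8200
Test samples = 10000 - 8200
= 1800

1800


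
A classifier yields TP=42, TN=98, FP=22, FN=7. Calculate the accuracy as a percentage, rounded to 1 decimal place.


Accuracy = (TP + TN) / (TP + TN + FP + FN) * 100
= (42 + 98) / (42 + 98 + 22 + 7)
= 140 / 169
= 0.8284
= 82.8%

82.8


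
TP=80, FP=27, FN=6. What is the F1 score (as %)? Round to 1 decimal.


Precision = TP / (TP + FP) = 80 / 107 = 0.7477
Recall = TP / (TP + FN) = 80 / 86 = 0.9302
F1 = 2 * P * R / (P + R)
= 2 * 0.7477 * 0.9302 / (0.7477 + 0.9302)
= 1.391 / 1.6779
= 0.829
As percentage: 82.9%

82.9


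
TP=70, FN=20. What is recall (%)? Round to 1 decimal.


Recall = TP / (TP + FN) * 100
= 70 / (70 + 20)
= 70 / 90
= 0.7778
= 77.8%

77.8


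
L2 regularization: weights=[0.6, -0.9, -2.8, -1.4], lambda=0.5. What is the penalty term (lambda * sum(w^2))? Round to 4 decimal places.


Squaring each weight:
0.6^2 = 0.36
(-0.9)^2 = 0.81
(-2.8)^2 = 7.84
(-1.4)^2 = 1.96
Sum of squares = 10.97
Penalty = 0.5 * 10.97 = 5.4850

5.4850


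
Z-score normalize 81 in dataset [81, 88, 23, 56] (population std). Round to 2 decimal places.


Mean = (81 + 88 + 23 + 56) / 4 = 62.0
Variance = sum((x_i - mean)^2) / n = 648.5
Std = sqrt(648.5) = 25.4657
Z = (x - mean) / std
= (81 - 62.0) / 25.4657
= 19.0 / 25.4657
= 0.75

0.75


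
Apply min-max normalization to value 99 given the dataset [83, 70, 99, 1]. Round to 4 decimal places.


Min = 1, Max = 99
Range = 99 - 1 = 98
Scaled = (x - min) / (max - min)
= (99 - 1) / 98
= 98 / 98
= 1.0000

1.0000


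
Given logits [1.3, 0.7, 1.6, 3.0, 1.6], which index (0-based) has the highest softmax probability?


Softmax is a monotonic transformation, so it preserves the argmax.
We need to find the index of the maximum logit.
Index 0: 1.3
Index 1: 0.7
Index 2: 1.6
Index 3: 3.0
Index 4: 1.6
Maximum logit = 3.0 at index 3

3


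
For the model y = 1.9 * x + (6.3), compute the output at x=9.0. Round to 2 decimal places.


y = 1.9 * 9.0 + (6.3)
= 17.1 + (6.3)
= 23.40

23.40


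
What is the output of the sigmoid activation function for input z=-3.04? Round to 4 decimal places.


sigmoid(z) = 1 / (1 + exp(-z))
exp(-(-3.04)) = exp(3.04) = 20.9052
1 + 20.9052 = 21.9052
1 / 21.9052 = 0.0457

0.0457


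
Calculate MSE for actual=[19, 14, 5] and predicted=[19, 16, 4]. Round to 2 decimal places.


Differences: [0, -2, 1]
Squared errors: [0, 4, 1]
Sum of squared errors = 5
MSE = 5 / 3 = 1.67

1.67


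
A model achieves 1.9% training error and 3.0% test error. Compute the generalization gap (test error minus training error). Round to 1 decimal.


Generalization gap = test_error - train_error
= 3.0 - 1.9
= 1.1%
A small gap suggests good generalization.

1.1


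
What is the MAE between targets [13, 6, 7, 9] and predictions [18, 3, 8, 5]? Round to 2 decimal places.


Absolute errors: [5, 3, 1, 4]
Sum of absolute errors = 13
MAE = 13 / 4 = 3.25

3.25


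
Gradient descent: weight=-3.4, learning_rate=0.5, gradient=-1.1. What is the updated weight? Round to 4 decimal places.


w_new = w_old - lr * gradient
= -3.4 - 0.5 * -1.1
= -3.4 - (-0.55)
= -2.8500

-2.8500


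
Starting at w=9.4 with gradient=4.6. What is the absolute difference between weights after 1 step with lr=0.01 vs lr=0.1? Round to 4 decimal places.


With lr=0.01: w_new = 9.4 - 0.01 * 4.6 = 9.354
With lr=0.1: w_new = 9.4 - 0.1 * 4.6 = 8.94
Absolute difference = |9.354 - 8.94|
= 0.4140

0.4140


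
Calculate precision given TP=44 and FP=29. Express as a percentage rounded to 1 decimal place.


Precision = TP / (TP + FP) * 100
= 44 / (44 + 29)
= 44 / 73
= 0.6027
= 60.3%

60.3


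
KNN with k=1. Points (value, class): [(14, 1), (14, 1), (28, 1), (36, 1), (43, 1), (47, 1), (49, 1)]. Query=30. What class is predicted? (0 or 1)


Distances from query 30:
Point 28 (class 1): distance = 2
K=1 nearest neighbors: classes = [1]
Votes for class 1: 1 / 1
Majority vote => class 1

1


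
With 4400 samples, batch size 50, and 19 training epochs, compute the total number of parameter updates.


Iterations per epoch = 4400 / 50 = 88
Total updates = iterations_per_epoch * epochs
= 88 * 19
= 1672

1672


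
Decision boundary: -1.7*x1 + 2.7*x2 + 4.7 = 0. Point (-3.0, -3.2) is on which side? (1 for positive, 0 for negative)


Compute -1.7 * -3.0 + 2.7 * -3.2 + 4.7
= 5.1 + -8.64 + 4.7
= 1.16
Since 1.16 >= 0, the point is on the positive side.

1


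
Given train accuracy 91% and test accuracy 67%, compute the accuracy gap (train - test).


Gap = train_accuracy - test_accuracy
= 91 - 67
= 24%
This large gap strongly indicates overfitting.

24


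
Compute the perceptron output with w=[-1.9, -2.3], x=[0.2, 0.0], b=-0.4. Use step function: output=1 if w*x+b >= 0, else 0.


z = w . x + b
= -1.9*0.2 + -2.3*0.0 + -0.4
= -0.38 + -0.0 + -0.4
= -0.38 + -0.4
= -0.78
Since z = -0.78 < 0, output = 0

0


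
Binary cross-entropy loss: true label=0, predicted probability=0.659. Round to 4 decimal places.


For y=0: Loss = -log(1-p)
= -log(1 - 0.659)
= -log(0.341)
= -(-1.0759)
= 1.0759

1.0759


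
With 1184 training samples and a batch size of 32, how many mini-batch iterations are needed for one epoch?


Iterations per epoch = dataset_size / batch_size
= 1184 / 32
= 37

37


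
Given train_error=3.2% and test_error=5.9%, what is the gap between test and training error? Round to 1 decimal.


Generalization gap = test_error - train_error
= 5.9 - 3.2
= 2.7%
A moderate gap.

2.7


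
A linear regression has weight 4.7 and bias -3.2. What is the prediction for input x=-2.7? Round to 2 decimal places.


y = 4.7 * -2.7 + (-3.2)
= -12.69 + (-3.2)
= -15.89

-15.89


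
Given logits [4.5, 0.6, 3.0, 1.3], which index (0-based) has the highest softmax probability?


Softmax is a monotonic transformation, so it preserves the argmax.
We need to find the index of the maximum logit.
Index 0: 4.5
Index 1: 0.6
Index 2: 3.0
Index 3: 1.3
Maximum logit = 4.5 at index 0

0


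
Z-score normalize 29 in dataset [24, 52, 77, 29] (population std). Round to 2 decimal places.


Mean = (24 + 52 + 77 + 29) / 4 = 45.5
Variance = sum((x_i - mean)^2) / n = 442.25
Std = sqrt(442.25) = 21.0297
Z = (x - mean) / std
= (29 - 45.5) / 21.0297
= -16.5 / 21.0297
= -0.78

-0.78


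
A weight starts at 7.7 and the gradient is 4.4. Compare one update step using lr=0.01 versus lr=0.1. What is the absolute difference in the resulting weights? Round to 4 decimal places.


With lr=0.01: w_new = 7.7 - 0.01 * 4.4 = 7.656
With lr=0.1: w_new = 7.7 - 0.1 * 4.4 = 7.26
Absolute difference = |7.656 - 7.26|
= 0.3960

0.3960


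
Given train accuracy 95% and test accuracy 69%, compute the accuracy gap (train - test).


Gap = train_accuracy - test_accuracy
= 95 - 69
= 26%
This large gap strongly indicates overfitting.

26


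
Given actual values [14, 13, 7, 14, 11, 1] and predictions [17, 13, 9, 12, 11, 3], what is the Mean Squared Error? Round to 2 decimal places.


Differences: [-3, 0, -2, 2, 0, -2]
Squared errors: [9, 0, 4, 4, 0, 4]
Sum of squared errors = 21
MSE = 21 / 6 = 3.50

3.50


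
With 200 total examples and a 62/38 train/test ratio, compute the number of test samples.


Train samples = 200 * 62% = 124
Test samples = 200 - 124
= 76

76


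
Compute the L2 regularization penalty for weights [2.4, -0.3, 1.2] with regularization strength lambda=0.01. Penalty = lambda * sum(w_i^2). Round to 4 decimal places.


Squaring each weight:
2.4^2 = 5.76
(-0.3)^2 = 0.09
1.2^2 = 1.44
Sum of squares = 7.29
Penalty = 0.01 * 7.29 = 0.0729

0.0729


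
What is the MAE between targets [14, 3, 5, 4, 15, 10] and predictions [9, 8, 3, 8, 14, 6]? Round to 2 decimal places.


Absolute errors: [5, 5, 2, 4, 1, 4]
Sum of absolute errors = 21
MAE = 21 / 6 = 3.50

3.50


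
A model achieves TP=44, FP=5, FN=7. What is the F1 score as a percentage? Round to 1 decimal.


Precision = TP / (TP + FP) = 44 / 49 = 0.898
Recall = TP / (TP + FN) = 44 / 51 = 0.8627
F1 = 2 * P * R / (P + R)
= 2 * 0.898 * 0.8627 / (0.898 + 0.8627)
= 1.5494 / 1.7607
= 0.88
As percentage: 88.0%

88.0


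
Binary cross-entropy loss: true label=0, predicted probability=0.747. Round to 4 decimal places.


For y=0: Loss = -log(1-p)
= -log(1 - 0.747)
= -log(0.253)
= -(-1.3744)
= 1.3744

1.3744


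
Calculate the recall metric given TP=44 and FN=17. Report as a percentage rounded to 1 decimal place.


Recall = TP / (TP + FN) * 100
= 44 / (44 + 17)
= 44 / 61
= 0.7213
= 72.1%

72.1


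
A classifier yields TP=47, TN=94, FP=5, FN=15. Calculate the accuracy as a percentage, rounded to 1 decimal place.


Accuracy = (TP + TN) / (TP + TN + FP + FN) * 100
= (47 + 94) / (47 + 94 + 5 + 15)
= 141 / 161
= 0.8758
= 87.6%

87.6


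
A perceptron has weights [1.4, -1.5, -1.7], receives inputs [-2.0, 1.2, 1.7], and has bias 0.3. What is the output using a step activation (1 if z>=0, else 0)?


z = w . x + b
= 1.4*-2.0 + -1.5*1.2 + -1.7*1.7 + 0.3
= -2.8 + -1.8 + -2.89 + 0.3
= -7.49 + 0.3
= -7.19
Since z = -7.19 < 0, output = 0

0


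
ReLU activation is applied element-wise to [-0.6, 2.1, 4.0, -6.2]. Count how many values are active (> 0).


ReLU(x) = max(0, x) for each element:
ReLU(-0.6) = 0
ReLU(2.1) = 2.1
ReLU(4.0) = 4.0
ReLU(-6.2) = 0
Active neurons (>0): 2

2


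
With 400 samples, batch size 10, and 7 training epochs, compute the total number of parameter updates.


Iterations per epoch = 400 / 10 = 40
Total updates = iterations_per_epoch * epochs
= 40 * 7
= 280

280


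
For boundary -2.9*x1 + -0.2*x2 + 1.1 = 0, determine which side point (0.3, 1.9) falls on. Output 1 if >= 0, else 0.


Compute -2.9 * 0.3 + -0.2 * 1.9 + 1.1
= -0.87 + -0.38 + 1.1
= -0.15
Since -0.15 < 0, the point is on the negative side.

0


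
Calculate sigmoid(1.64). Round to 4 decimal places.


sigmoid(z) = 1 / (1 + exp(-z))
exp(-(1.64)) = exp(-1.64) = 0.194
1 + 0.194 = 1.194
1 / 1.194 = 0.8375

0.8375


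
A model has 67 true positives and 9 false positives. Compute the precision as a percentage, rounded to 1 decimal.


Precision = TP / (TP + FP) * 100
= 67 / (67 + 9)
= 67 / 76
= 0.8816
= 88.2%

88.2


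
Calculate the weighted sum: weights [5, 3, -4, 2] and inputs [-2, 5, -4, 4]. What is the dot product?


Element-wise products:
5 * -2 = -10
3 * 5 = 15
-4 * -4 = 16
2 * 4 = 8
Sum = -10 + 15 + 16 + 8
= 29

29


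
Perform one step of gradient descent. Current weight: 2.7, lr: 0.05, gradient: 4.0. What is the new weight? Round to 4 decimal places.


w_new = w_old - lr * gradient
= 2.7 - 0.05 * 4.0
= 2.7 - (0.2)
= 2.5000

2.5000


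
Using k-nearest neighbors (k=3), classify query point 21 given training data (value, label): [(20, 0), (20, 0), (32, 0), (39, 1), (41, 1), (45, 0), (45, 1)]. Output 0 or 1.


Distances from query 21:
Point 20 (class 0): distance = 1
Point 20 (class 0): distance = 1
Point 32 (class 0): distance = 11
K=3 nearest neighbors: classes = [0, 0, 0]
Votes for class 1: 0 / 3
Majority vote => class 0

0


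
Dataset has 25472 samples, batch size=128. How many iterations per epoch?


Iterations per epoch = dataset_size / batch_size
= 25472 / 128
= 199

199


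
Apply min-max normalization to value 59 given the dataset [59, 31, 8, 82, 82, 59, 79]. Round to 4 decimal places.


Min = 8, Max = 82
Range = 82 - 8 = 74
Scaled = (x - min) / (max - min)
= (59 - 8) / 74
= 51 / 74
= 0.6892

0.6892


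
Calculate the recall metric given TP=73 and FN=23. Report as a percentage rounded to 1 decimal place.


Recall = TP / (TP + FN) * 100
= 73 / (73 + 23)
= 73 / 96
= 0.7604
= 76.0%

76.0


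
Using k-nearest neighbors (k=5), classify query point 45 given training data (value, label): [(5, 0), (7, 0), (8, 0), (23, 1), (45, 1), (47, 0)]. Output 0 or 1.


Distances from query 45:
Point 45 (class 1): distance = 0
Point 47 (class 0): distance = 2
Point 23 (class 1): distance = 22
Point 8 (class 0): distance = 37
Point 7 (class 0): distance = 38
K=5 nearest neighbors: classes = [1, 0, 1, 0, 0]
Votes for class 1: 2 / 5
Majority vote => class 0

0


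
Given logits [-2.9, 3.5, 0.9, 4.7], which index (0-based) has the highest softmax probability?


Softmax is a monotonic transformation, so it preserves the argmax.
We need to find the index of the maximum logit.
Index 0: -2.9
Index 1: 3.5
Index 2: 0.9
Index 3: 4.7
Maximum logit = 4.7 at index 3

3


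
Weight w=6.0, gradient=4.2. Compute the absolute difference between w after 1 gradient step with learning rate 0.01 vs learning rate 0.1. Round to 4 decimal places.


With lr=0.01: w_new = 6.0 - 0.01 * 4.2 = 5.958
With lr=0.1: w_new = 6.0 - 0.1 * 4.2 = 5.58
Absolute difference = |5.958 - 5.58|
= 0.3780

0.3780


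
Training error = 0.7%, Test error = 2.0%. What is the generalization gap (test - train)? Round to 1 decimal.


Generalization gap = test_error - train_error
= 2.0 - 0.7
= 1.3%
A small gap suggests good generalization.

1.3


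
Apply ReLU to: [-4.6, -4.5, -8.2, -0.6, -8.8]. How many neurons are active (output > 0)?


ReLU(x) = max(0, x) for each element:
ReLU(-4.6) = 0
ReLU(-4.5) = 0
ReLU(-8.2) = 0
ReLU(-0.6) = 0
ReLU(-8.8) = 0
Active neurons (>0): 0

0


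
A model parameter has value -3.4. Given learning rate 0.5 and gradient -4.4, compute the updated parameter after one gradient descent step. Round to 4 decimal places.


w_new = w_old - lr * gradient
= -3.4 - 0.5 * -4.4
= -3.4 - (-2.2)
= -1.2000

-1.2000


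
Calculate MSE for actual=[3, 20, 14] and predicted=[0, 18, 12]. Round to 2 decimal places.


Differences: [3, 2, 2]
Squared errors: [9, 4, 4]
Sum of squared errors = 17
MSE = 17 / 3 = 5.67

5.67


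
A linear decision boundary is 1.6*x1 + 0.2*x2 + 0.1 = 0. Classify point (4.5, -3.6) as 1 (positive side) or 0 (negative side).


Compute 1.6 * 4.5 + 0.2 * -3.6 + 0.1
= 7.2 + -0.72 + 0.1
= 6.58
Since 6.58 >= 0, the point is on the positive side.

1


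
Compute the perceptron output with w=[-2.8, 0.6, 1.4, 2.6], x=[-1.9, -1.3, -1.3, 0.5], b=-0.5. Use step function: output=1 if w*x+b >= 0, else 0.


z = w . x + b
= -2.8*-1.9 + 0.6*-1.3 + 1.4*-1.3 + 2.6*0.5 + -0.5
= 5.32 + -0.78 + -1.82 + 1.3 + -0.5
= 4.02 + -0.5
= 3.52
Since z = 3.52 >= 0, output = 1

1


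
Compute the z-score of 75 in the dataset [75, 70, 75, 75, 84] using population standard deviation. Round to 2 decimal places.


Mean = (75 + 70 + 75 + 75 + 84) / 5 = 75.8
Variance = sum((x_i - mean)^2) / n = 20.56
Std = sqrt(20.56) = 4.5343
Z = (x - mean) / std
= (75 - 75.8) / 4.5343
= -0.8 / 4.5343
= -0.18

-0.18


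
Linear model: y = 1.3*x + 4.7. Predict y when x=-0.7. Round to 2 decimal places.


y = 1.3 * -0.7 + (4.7)
= -0.91 + (4.7)
= 3.79

3.79


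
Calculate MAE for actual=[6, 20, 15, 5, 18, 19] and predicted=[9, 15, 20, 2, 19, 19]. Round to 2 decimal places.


Absolute errors: [3, 5, 5, 3, 1, 0]
Sum of absolute errors = 17
MAE = 17 / 6 = 2.83

2.83


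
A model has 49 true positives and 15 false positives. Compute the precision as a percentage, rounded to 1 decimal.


Precision = TP / (TP + FP) * 100
= 49 / (49 + 15)
= 49 / 64
= 0.7656
= 76.6%

76.6


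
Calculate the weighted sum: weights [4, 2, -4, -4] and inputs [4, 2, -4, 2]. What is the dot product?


Element-wise products:
4 * 4 = 16
2 * 2 = 4
-4 * -4 = 16
-4 * 2 = -8
Sum = 16 + 4 + 16 + -8
= 28

28


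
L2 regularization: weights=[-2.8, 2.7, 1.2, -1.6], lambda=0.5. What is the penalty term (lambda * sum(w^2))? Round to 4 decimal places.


Squaring each weight:
(-2.8)^2 = 7.84
2.7^2 = 7.29
1.2^2 = 1.44
(-1.6)^2 = 2.56
Sum of squares = 19.13
Penalty = 0.5 * 19.13 = 9.5650

9.5650


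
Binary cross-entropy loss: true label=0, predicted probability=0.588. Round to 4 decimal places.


For y=0: Loss = -log(1-p)
= -log(1 - 0.588)
= -log(0.412)
= -(-0.8867)
= 0.8867

0.8867


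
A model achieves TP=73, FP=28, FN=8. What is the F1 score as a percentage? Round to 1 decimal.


Precision = TP / (TP + FP) = 73 / 101 = 0.7228
Recall = TP / (TP + FN) = 73 / 81 = 0.9012
F1 = 2 * P * R / (P + R)
= 2 * 0.7228 * 0.9012 / (0.7228 + 0.9012)
= 1.3028 / 1.624
= 0.8022
As percentage: 80.2%

80.2


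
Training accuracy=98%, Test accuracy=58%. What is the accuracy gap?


Gap = train_accuracy - test_accuracy
= 98 - 58
= 40%
This large gap strongly indicates overfitting.

40


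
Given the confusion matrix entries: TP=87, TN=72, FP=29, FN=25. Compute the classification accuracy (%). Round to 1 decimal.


Accuracy = (TP + TN) / (TP + TN + FP + FN) * 100
= (87 + 72) / (87 + 72 + 29 + 25)
= 159 / 213
= 0.7465
= 74.6%

74.6


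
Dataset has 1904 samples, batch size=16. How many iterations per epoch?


Iterations per epoch = dataset_size / batch_size
= 1904 / 16
= 119

119


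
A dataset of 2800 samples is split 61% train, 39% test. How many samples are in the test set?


Train samples = 2800 * 61% = 1708
Test samples = 2800 - 1708
= 1092

1092


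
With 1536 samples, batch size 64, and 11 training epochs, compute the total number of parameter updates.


Iterations per epoch = 1536 / 64 = 24
Total updates = iterations_per_epoch * epochs
= 24 * 11
= 264

264


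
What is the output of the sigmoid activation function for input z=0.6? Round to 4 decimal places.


sigmoid(z) = 1 / (1 + exp(-z))
exp(-(0.6)) = exp(-0.6) = 0.5488
1 + 0.5488 = 1.5488
1 / 1.5488 = 0.6457

0.6457


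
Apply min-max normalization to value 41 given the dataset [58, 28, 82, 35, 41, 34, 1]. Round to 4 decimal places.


Min = 1, Max = 82
Range = 82 - 1 = 81
Scaled = (x - min) / (max - min)
= (41 - 1) / 81
= 40 / 81
= 0.4938

0.4938


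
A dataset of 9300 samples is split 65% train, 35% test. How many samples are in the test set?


Train samples = 9300 * 65% = 6045
Test samples = 9300 - 6045
= 3255

3255


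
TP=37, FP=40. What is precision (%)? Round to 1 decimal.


Precision = TP / (TP + FP) * 100
= 37 / (37 + 40)
= 37 / 77
= 0.4805
= 48.1%

48.1


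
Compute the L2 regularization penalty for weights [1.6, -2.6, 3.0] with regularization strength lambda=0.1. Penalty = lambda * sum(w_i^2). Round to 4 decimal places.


Squaring each weight:
1.6^2 = 2.56
(-2.6)^2 = 6.76
3.0^2 = 9.0
Sum of squares = 18.32
Penalty = 0.1 * 18.32 = 1.8320

1.8320


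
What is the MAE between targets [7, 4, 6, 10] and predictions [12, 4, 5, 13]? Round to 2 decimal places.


Absolute errors: [5, 0, 1, 3]
Sum of absolute errors = 9
MAE = 9 / 4 = 2.25

2.25


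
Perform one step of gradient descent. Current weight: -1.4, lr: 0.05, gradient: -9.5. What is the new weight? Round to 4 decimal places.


w_new = w_old - lr * gradient
= -1.4 - 0.05 * -9.5
= -1.4 - (-0.475)
= -0.9250

-0.9250


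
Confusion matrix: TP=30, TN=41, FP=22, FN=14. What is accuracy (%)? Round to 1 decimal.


Accuracy = (TP + TN) / (TP + TN + FP + FN) * 100
= (30 + 41) / (30 + 41 + 22 + 14)
= 71 / 107
= 0.6636
= 66.4%

66.4


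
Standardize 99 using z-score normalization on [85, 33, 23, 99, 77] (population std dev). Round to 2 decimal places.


Mean = (85 + 33 + 23 + 99 + 77) / 5 = 63.4
Variance = sum((x_i - mean)^2) / n = 895.04
Std = sqrt(895.04) = 29.9172
Z = (x - mean) / std
= (99 - 63.4) / 29.9172
= 35.6 / 29.9172
= 1.19

1.19


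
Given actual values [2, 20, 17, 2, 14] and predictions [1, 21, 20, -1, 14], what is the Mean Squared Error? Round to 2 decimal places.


Differences: [1, -1, -3, 3, 0]
Squared errors: [1, 1, 9, 9, 0]
Sum of squared errors = 20
MSE = 20 / 5 = 4.00

4.00


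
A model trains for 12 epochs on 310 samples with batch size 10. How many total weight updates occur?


Iterations per epoch = 310 / 10 = 31
Total updates = iterations_per_epoch * epochs
= 31 * 12
= 372

372


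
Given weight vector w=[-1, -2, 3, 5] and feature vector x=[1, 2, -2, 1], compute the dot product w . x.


Element-wise products:
-1 * 1 = -1
-2 * 2 = -4
3 * -2 = -6
5 * 1 = 5
Sum = -1 + -4 + -6 + 5
= -6

-6


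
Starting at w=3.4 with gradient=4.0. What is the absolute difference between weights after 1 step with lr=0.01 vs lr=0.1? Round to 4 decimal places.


With lr=0.01: w_new = 3.4 - 0.01 * 4.0 = 3.36
With lr=0.1: w_new = 3.4 - 0.1 * 4.0 = 3.0
Absolute difference = |3.36 - 3.0|
= 0.3600

0.3600


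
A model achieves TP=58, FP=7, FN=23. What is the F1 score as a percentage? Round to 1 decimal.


Precision = TP / (TP + FP) = 58 / 65 = 0.8923
Recall = TP / (TP + FN) = 58 / 81 = 0.716
F1 = 2 * P * R / (P + R)
= 2 * 0.8923 * 0.716 / (0.8923 + 0.716)
= 1.2779 / 1.6084
= 0.7945
As percentage: 79.5%

79.5


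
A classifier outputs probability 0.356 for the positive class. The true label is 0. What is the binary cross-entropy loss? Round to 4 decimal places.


For y=0: Loss = -log(1-p)
= -log(1 - 0.356)
= -log(0.644)
= -(-0.4401)
= 0.4401

0.4401


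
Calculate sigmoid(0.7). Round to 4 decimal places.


sigmoid(z) = 1 / (1 + exp(-z))
exp(-(0.7)) = exp(-0.7) = 0.4966
1 + 0.4966 = 1.4966
1 / 1.4966 = 0.6682

0.6682


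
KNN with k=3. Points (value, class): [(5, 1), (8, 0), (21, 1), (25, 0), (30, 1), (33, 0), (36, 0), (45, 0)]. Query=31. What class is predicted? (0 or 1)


Distances from query 31:
Point 30 (class 1): distance = 1
Point 33 (class 0): distance = 2
Point 36 (class 0): distance = 5
K=3 nearest neighbors: classes = [1, 0, 0]
Votes for class 1: 1 / 3
Majority vote => class 0

0


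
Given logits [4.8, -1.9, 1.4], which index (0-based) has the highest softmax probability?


Softmax is a monotonic transformation, so it preserves the argmax.
We need to find the index of the maximum logit.
Index 0: 4.8
Index 1: -1.9
Index 2: 1.4
Maximum logit = 4.8 at index 0

0


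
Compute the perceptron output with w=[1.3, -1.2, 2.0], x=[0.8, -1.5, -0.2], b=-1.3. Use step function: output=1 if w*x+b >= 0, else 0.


z = w . x + b
= 1.3*0.8 + -1.2*-1.5 + 2.0*-0.2 + -1.3
= 1.04 + 1.8 + -0.4 + -1.3
= 2.44 + -1.3
= 1.14
Since z = 1.14 >= 0, output = 1

1


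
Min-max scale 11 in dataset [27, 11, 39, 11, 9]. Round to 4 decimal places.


Min = 9, Max = 39
Range = 39 - 9 = 30
Scaled = (x - min) / (max - min)
= (11 - 9) / 30
= 2 / 30
= 0.0667

0.0667


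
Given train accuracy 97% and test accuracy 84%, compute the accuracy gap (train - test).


Gap = train_accuracy - test_accuracy
= 97 - 84
= 13%
This gap suggests the model is overfitting.

13


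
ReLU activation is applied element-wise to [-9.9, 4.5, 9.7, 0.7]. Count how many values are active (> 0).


ReLU(x) = max(0, x) for each element:
ReLU(-9.9) = 0
ReLU(4.5) = 4.5
ReLU(9.7) = 9.7
ReLU(0.7) = 0.7
Active neurons (>0): 3

3


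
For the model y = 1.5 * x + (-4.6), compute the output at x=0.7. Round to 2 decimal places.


y = 1.5 * 0.7 + (-4.6)
= 1.05 + (-4.6)
= -3.55

-3.55


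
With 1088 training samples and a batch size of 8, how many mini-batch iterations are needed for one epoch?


Iterations per epoch = dataset_size / batch_size
= 1088 / 8
= 136

136


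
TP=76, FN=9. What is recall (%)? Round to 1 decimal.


Recall = TP / (TP + FN) * 100
= 76 / (76 + 9)
= 76 / 85
= 0.8941
= 89.4%

89.4


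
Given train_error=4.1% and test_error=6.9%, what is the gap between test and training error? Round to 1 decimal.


Generalization gap = test_error - train_error
= 6.9 - 4.1
= 2.8%
A moderate gap.

2.8


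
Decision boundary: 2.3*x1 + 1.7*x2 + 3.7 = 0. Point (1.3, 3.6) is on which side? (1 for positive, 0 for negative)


Compute 2.3 * 1.3 + 1.7 * 3.6 + 3.7
= 2.99 + 6.12 + 3.7
= 12.81
Since 12.81 >= 0, the point is on the positive side.

1


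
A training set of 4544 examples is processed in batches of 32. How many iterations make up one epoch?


Iterations per epoch = dataset_size / batch_size
= 4544 / 32
= 142

142


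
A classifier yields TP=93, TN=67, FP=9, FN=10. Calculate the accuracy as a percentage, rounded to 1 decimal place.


Accuracy = (TP + TN) / (TP + TN + FP + FN) * 100
= (93 + 67) / (93 + 67 + 9 + 10)
= 160 / 179
= 0.8939
= 89.4%

89.4


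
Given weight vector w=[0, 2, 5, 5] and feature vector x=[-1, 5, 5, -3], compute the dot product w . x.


Element-wise products:
0 * -1 = 0
2 * 5 = 10
5 * 5 = 25
5 * -3 = -15
Sum = 0 + 10 + 25 + -15
= 20

20


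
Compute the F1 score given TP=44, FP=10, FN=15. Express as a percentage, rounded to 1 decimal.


Precision = TP / (TP + FP) = 44 / 54 = 0.8148
Recall = TP / (TP + FN) = 44 / 59 = 0.7458
F1 = 2 * P * R / (P + R)
= 2 * 0.8148 * 0.7458 / (0.8148 + 0.7458)
= 1.2153 / 1.5606
= 0.7788
As percentage: 77.9%

77.9
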